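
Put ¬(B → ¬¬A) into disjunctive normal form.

B ∧ ¬A

¬(B → ¬¬A)
≡ ¬(¬B ∨ ¬¬A)   — eliminate →
≡ ¬¬B ∧ ¬¬¬A   — De Morgan
≡ B ∧ ¬¬¬A   — double negation
≡ B ∧ ¬A   — double negation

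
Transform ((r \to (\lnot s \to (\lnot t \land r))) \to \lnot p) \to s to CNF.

((r \to (\lnot s \to (\lnot t \land r))) \to \lnot p) \to s
≡ \lnot ((r \to (\lnot s \to (\lnot t \land r))) \to \lnot p) \lor s
≡ \lnot (\lnot (r \to (\lnot s \to (\lnot t \land r))) \lor \lnot p) \lor s
≡ \lnot (\lnot (\lnot r \lor (\lnot s \to (\lnot t \land r))) \lor \lnot p) \lor s
≡ \lnot (\lnot (\lnot r \lor \lnot \lnot s \lor (\lnot t \land r)) \lor \lnot p) \lor s
≡ (\lnot \lnot (\lnot r \lor \lnot \lnot s \lor (\lnot t \land r)) \land \lnot \lnot p) \lor s
≡ ((\lnot r \lor \lnot \lnot s \lor (\lnot t \land r)) \land \lnot \lnot p) \lor s
≡ ((\lnot r \lor s \lor (\lnot t \land r)) \land \lnot \lnot p) \lor s
≡ ((\lnot r \lor s \lor (\lnot t \land r)) \land p) \lor s
≡ (\lnot r \lor s \lor \lnot t \lor s) \land (\lnot r \lor s \lor r \lor s) \land (p \lor s)
≡ (\lnot r \lor s \lor \lnot t) \land (p \lor s)

(\lnot r \lor s \lor \lnot t) \land (p \lor s)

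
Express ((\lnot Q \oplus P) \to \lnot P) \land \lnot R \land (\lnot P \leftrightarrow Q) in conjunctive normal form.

(\lnot P \lor \lnot Q) \land \lnot R \land (P \lor Q)

((\lnot Q \oplus P) \to \lnot P) \land \lnot R \land (\lnot P \leftrightarrow Q)
⇔ (\lnot (\lnot Q \oplus P) \lor \lnot P) \land \lnot R \land (\lnot P \leftrightarrow Q)   (eliminate \to)
⇔ (\lnot ((\lnot Q \lor P) \land \lnot (\lnot Q \land P)) \lor \lnot P) \land \lnot R \land (\lnot P \leftrightarrow Q)   (expand \oplus)
⇔ (\lnot ((\lnot Q \lor P) \land \lnot (\lnot Q \land P)) \lor \lnot P) \land \lnot R \land (\lnot P \to Q) \land (Q \to \lnot P)   (eliminate \leftrightarrow)
⇔ (\lnot ((\lnot Q \lor P) \land \lnot (\lnot Q \land P)) \lor \lnot P) \land \lnot R \land (\lnot \lnot P \lor Q) \land (Q \to \lnot P)   (eliminate \to)
⇔ (\lnot ((\lnot Q \lor P) \land \lnot (\lnot Q \land P)) \lor \lnot P) \land \lnot R \land (\lnot \lnot P \lor Q) \land (\lnot Q \lor \lnot P)   (eliminate \to)
⇔ (\lnot (\lnot Q \lor P) \lor \lnot \lnot (\lnot Q \land P) \lor \lnot P) \land \lnot R \land (\lnot \lnot P \lor Q) \land (\lnot Q \lor \lnot P)   (De Morgan)
⇔ ((\lnot \lnot Q \land \lnot P) \lor \lnot \lnot (\lnot Q \land P) \lor \lnot P) \land \lnot R \land (\lnot \lnot P \lor Q) \land (\lnot Q \lor \lnot P)   (De Morgan)
⇔ ((Q \land \lnot P) \lor \lnot \lnot (\lnot Q \land P) \lor \lnot P) \land \lnot R \land (\lnot \lnot P \lor Q) \land (\lnot Q \lor \lnot P)   (double negation)
⇔ ((Q \land \lnot P) \lor (\lnot Q \land P) \lor \lnot P) \land \lnot R \land (\lnot \lnot P \lor Q) \land (\lnot Q \lor \lnot P)   (double negation)
⇔ ((Q \land \lnot P) \lor (\lnot Q \land P) \lor \lnot P) \land \lnot R \land (P \lor Q) \land (\lnot Q \lor \lnot P)   (double negation)
⇔ (Q \lor \lnot Q \lor \lnot P) \land (Q \lor P \lor \lnot P) \land (\lnot P \lor \lnot Q \lor \lnot P) \land (\lnot P \lor P \lor \lnot P) \land \lnot R \land (P \lor Q) \land (\lnot Q \lor \lnot P)   (distribute \lor over \land)
⇔ (\lnot P \lor \lnot Q) \land \lnot R \land (P \lor Q)   (simplify)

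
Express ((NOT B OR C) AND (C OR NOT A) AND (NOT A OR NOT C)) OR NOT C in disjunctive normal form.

((NOT B OR C) AND (C OR NOT A) AND (NOT A OR NOT C)) OR NOT C
≡ (NOT B AND C AND NOT A) OR (NOT B AND C AND NOT C) OR (NOT B AND NOT A AND NOT A) OR (NOT B AND NOT A AND NOT C) OR (C AND C AND NOT A) OR (C AND C AND NOT C) OR (C AND NOT A AND NOT A) OR (C AND NOT A AND NOT C) OR NOT C
≡ (NOT B AND NOT A) OR (C AND NOT A) OR NOT C

(NOT B AND NOT A) OR (C AND NOT A) OR NOT C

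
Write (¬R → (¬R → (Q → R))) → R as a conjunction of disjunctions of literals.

Q ∨ R

(¬R → (¬R → (Q → R))) → R
⇔ ¬(¬R → (¬R → (Q → R))) ∨ R   [eliminate →]
⇔ ¬(¬¬R ∨ (¬R → (Q → R))) ∨ R   [eliminate →]
⇔ ¬(¬¬R ∨ ¬¬R ∨ (Q → R)) ∨ R   [eliminate →]
⇔ ¬(¬¬R ∨ ¬¬R ∨ ¬Q ∨ R) ∨ R   [eliminate →]
⇔ (¬¬¬R ∧ ¬¬¬R ∧ ¬¬Q ∧ ¬R) ∨ R   [De Morgan]
⇔ (¬R ∧ ¬¬¬R ∧ ¬¬Q ∧ ¬R) ∨ R   [double negation]
⇔ (¬R ∧ ¬R ∧ ¬¬Q ∧ ¬R) ∨ R   [double negation]
⇔ (¬R ∧ ¬R ∧ Q ∧ ¬R) ∨ R   [double negation]
⇔ (¬R ∨ R) ∧ (¬R ∨ R) ∧ (Q ∨ R) ∧ (¬R ∨ R)   [distribute ∨ over ∧]
⇔ Q ∨ R   [simplify]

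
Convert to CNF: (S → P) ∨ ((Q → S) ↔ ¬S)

(S → P) ∨ ((Q → S) ↔ ¬S)
⇔ ¬S ∨ P ∨ ((Q → S) ↔ ¬S)
⇔ ¬S ∨ P ∨ (((Q → S) → ¬S) ∧ (¬S → (Q → S)))
⇔ ¬S ∨ P ∨ ((¬(Q → S) ∨ ¬S) ∧ (¬S → (Q → S)))
⇔ ¬S ∨ P ∨ ((¬(¬Q ∨ S) ∨ ¬S) ∧ (¬S → (Q → S)))
⇔ ¬S ∨ P ∨ ((¬(¬Q ∨ S) ∨ ¬S) ∧ (¬¬S ∨ (Q → S)))
⇔ ¬S ∨ P ∨ ((¬(¬Q ∨ S) ∨ ¬S) ∧ (¬¬S ∨ ¬Q ∨ S))
⇔ ¬S ∨ P ∨ (((¬¬Q ∧ ¬S) ∨ ¬S) ∧ (¬¬S ∨ ¬Q ∨ S))
⇔ ¬S ∨ P ∨ (((Q ∧ ¬S) ∨ ¬S) ∧ (¬¬S ∨ ¬Q ∨ S))
⇔ ¬S ∨ P ∨ (((Q ∧ ¬S) ∨ ¬S) ∧ (S ∨ ¬Q ∨ S))
⇔ (¬S ∨ P ∨ Q ∨ ¬S) ∧ (¬S ∨ P ∨ ¬S ∨ ¬S) ∧ (¬S ∨ P ∨ S ∨ ¬Q ∨ S)
⇔ ¬S ∨ P

¬S ∨ P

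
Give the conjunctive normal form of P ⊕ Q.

P ⊕ Q
≡ (P ∨ Q) ∧ ¬(P ∧ Q)   (expand ⊕)
≡ (P ∨ Q) ∧ (¬P ∨ ¬Q)   (De Morgan)

(P ∨ Q) ∧ (¬P ∨ ¬Q)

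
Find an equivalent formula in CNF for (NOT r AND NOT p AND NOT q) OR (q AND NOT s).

(NOT r OR q) AND (NOT r OR NOT s) AND (NOT p OR q) AND (NOT p OR NOT s) AND (NOT q OR NOT s)

(NOT r AND NOT p AND NOT q) OR (q AND NOT s)
≡ (NOT r OR q) AND (NOT r OR NOT s) AND (NOT p OR q) AND (NOT p OR NOT s) AND (NOT q OR q) AND (NOT q OR NOT s)   [distribute OR over AND]
≡ (NOT r OR q) AND (NOT r OR NOT s) AND (NOT p OR q) AND (NOT p OR NOT s) AND (NOT q OR NOT s)   [simplify]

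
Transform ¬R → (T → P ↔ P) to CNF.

R ∨ T ∨ P

¬R → (T → P ↔ P)
⇔ ¬¬R ∨ (T → P ↔ P)   [eliminate →]
⇔ ¬¬R ∨ ((T → P) → P) ∧ (P → (T → P))   [eliminate ↔]
⇔ ¬¬R ∨ (¬(T → P) ∨ P) ∧ (P → (T → P))   [eliminate →]
⇔ ¬¬R ∨ (¬(¬T ∨ P) ∨ P) ∧ (P → (T → P))   [eliminate →]
⇔ ¬¬R ∨ (¬(¬T ∨ P) ∨ P) ∧ (¬P ∨ (T → P))   [eliminate →]
⇔ ¬¬R ∨ (¬(¬T ∨ P) ∨ P) ∧ (¬P ∨ ¬T ∨ P)   [eliminate →]
⇔ R ∨ (¬(¬T ∨ P) ∨ P) ∧ (¬P ∨ ¬T ∨ P)   [double negation]
⇔ R ∨ (¬¬T ∧ ¬P ∨ P) ∧ (¬P ∨ ¬T ∨ P)   [De Morgan]
⇔ R ∨ (T ∧ ¬P ∨ P) ∧ (¬P ∨ ¬T ∨ P)   [double negation]
⇔ (R ∨ T ∨ P) ∧ (R ∨ ¬P ∨ P) ∧ (R ∨ ¬P ∨ ¬T ∨ P)   [distribute ∨ over ∧]
⇔ R ∨ T ∨ P   [simplify]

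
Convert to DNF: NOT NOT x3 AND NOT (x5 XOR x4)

NOT NOT x3 AND NOT (x5 XOR x4)
≡ NOT NOT x3 AND NOT ((x5 AND NOT x4) OR (NOT x5 AND x4))   — expand XOR
≡ x3 AND NOT ((x5 AND NOT x4) OR (NOT x5 AND x4))   — double negation
≡ x3 AND NOT (x5 AND NOT x4) AND NOT (NOT x5 AND x4)   — De Morgan
≡ x3 AND (NOT x5 OR NOT NOT x4) AND NOT (NOT x5 AND x4)   — De Morgan
≡ x3 AND (NOT x5 OR x4) AND NOT (NOT x5 AND x4)   — double negation
≡ x3 AND (NOT x5 OR x4) AND (NOT NOT x5 OR NOT x4)   — De Morgan
≡ x3 AND (NOT x5 OR x4) AND (x5 OR NOT x4)   — double negation
≡ (x3 AND NOT x5 AND x5) OR (x3 AND NOT x5 AND NOT x4) OR (x3 AND x4 AND x5) OR (x3 AND x4 AND NOT x4)   — distribute AND over OR
≡ (x3 AND NOT x5 AND NOT x4) OR (x3 AND x4 AND x5)   — simplify

(x3 AND NOT x5 AND NOT x4) OR (x3 AND x4 AND x5)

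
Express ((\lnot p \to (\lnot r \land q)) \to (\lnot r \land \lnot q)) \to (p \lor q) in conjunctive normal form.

((\lnot p \to (\lnot r \land q)) \to (\lnot r \land \lnot q)) \to (p \lor q)
≡ \lnot ((\lnot p \to (\lnot r \land q)) \to (\lnot r \land \lnot q)) \lor p \lor q   [eliminate \to]
≡ \lnot (\lnot (\lnot p \to (\lnot r \land q)) \lor (\lnot r \land \lnot q)) \lor p \lor q   [eliminate \to]
≡ \lnot (\lnot (\lnot \lnot p \lor (\lnot r \land q)) \lor (\lnot r \land \lnot q)) \lor p \lor q   [eliminate \to]
≡ (\lnot \lnot (\lnot \lnot p \lor (\lnot r \land q)) \land \lnot (\lnot r \land \lnot q)) \lor p \lor q   [De Morgan]
≡ ((\lnot \lnot p \lor (\lnot r \land q)) \land \lnot (\lnot r \land \lnot q)) \lor p \lor q   [double negation]
≡ ((p \lor (\lnot r \land q)) \land \lnot (\lnot r \land \lnot q)) \lor p \lor q   [double negation]
≡ ((p \lor (\lnot r \land q)) \land (\lnot \lnot r \lor \lnot \lnot q)) \lor p \lor q   [De Morgan]
≡ ((p \lor (\lnot r \land q)) \land (r \lor \lnot \lnot q)) \lor p \lor q   [double negation]
≡ ((p \lor (\lnot r \land q)) \land (r \lor q)) \lor p \lor q   [double negation]
≡ (p \lor \lnot r \lor p \lor q) \land (p \lor q \lor p \lor q) \land (r \lor q \lor p \lor q)   [distribute \lor over \land]
≡ p \lor q   [simplify]

p \lor q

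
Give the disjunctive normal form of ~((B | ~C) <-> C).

~((B | ~C) <-> C)
⇔ ~(((B | ~C) -> C) & (C -> (B | ~C)))   [eliminate <->]
⇔ ~((~(B | ~C) | C) & (C -> (B | ~C)))   [eliminate ->]
⇔ ~((~(B | ~C) | C) & (~C | B | ~C))   [eliminate ->]
⇔ ~(~(B | ~C) | C) | ~(~C | B | ~C)   [De Morgan]
⇔ (~~(B | ~C) & ~C) | ~(~C | B | ~C)   [De Morgan]
⇔ ((B | ~C) & ~C) | ~(~C | B | ~C)   [double negation]
⇔ ((B | ~C) & ~C) | (~~C & ~B & ~~C)   [De Morgan]
⇔ ((B | ~C) & ~C) | (C & ~B & ~~C)   [double negation]
⇔ ((B | ~C) & ~C) | (C & ~B & C)   [double negation]
⇔ (B & ~C) | (~C & ~C) | (C & ~B & C)   [distribute & over |]
⇔ ~C | (C & ~B)   [simplify]

~C | (C & ~B)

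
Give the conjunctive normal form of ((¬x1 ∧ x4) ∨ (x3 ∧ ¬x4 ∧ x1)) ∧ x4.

(¬x1 ∨ x3) ∧ (¬x1 ∨ ¬x4) ∧ x4

((¬x1 ∧ x4) ∨ (x3 ∧ ¬x4 ∧ x1)) ∧ x4
⇔ (¬x1 ∨ x3) ∧ (¬x1 ∨ ¬x4) ∧ (¬x1 ∨ x1) ∧ (x4 ∨ x3) ∧ (x4 ∨ ¬x4) ∧ (x4 ∨ x1) ∧ x4   — distribute ∨ over ∧
⇔ (¬x1 ∨ x3) ∧ (¬x1 ∨ ¬x4) ∧ x4   — simplify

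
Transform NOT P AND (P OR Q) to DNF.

NOT P AND Q

NOT P AND (P OR Q)
⇔ (NOT P AND P) OR (NOT P AND Q)   [distribute AND over OR]
⇔ NOT P AND Q   [simplify]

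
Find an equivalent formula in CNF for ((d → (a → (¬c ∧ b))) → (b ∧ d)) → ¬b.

((d → (a → (¬c ∧ b))) → (b ∧ d)) → ¬b
≡ ¬((d → (a → (¬c ∧ b))) → (b ∧ d)) ∨ ¬b   — eliminate →
≡ ¬(¬(d → (a → (¬c ∧ b))) ∨ (b ∧ d)) ∨ ¬b   — eliminate →
≡ ¬(¬(¬d ∨ (a → (¬c ∧ b))) ∨ (b ∧ d)) ∨ ¬b   — eliminate →
≡ ¬(¬(¬d ∨ ¬a ∨ (¬c ∧ b)) ∨ (b ∧ d)) ∨ ¬b   — eliminate →
≡ (¬¬(¬d ∨ ¬a ∨ (¬c ∧ b)) ∧ ¬(b ∧ d)) ∨ ¬b   — De Morgan
≡ ((¬d ∨ ¬a ∨ (¬c ∧ b)) ∧ ¬(b ∧ d)) ∨ ¬b   — double negation
≡ ((¬d ∨ ¬a ∨ (¬c ∧ b)) ∧ (¬b ∨ ¬d)) ∨ ¬b   — De Morgan
≡ (¬d ∨ ¬a ∨ ¬c ∨ ¬b) ∧ (¬d ∨ ¬a ∨ b ∨ ¬b) ∧ (¬b ∨ ¬d ∨ ¬b)   — distribute ∨ over ∧
≡ ¬b ∨ ¬d   — simplify

¬b ∨ ¬d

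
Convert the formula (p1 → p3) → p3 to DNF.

(p1 ∧ ¬p3) ∨ p3

(p1 → p3) → p3
⇔ ¬(p1 → p3) ∨ p3   — eliminate →
⇔ ¬(¬p1 ∨ p3) ∨ p3   — eliminate →
⇔ (¬¬p1 ∧ ¬p3) ∨ p3   — De Morgan
⇔ (p1 ∧ ¬p3) ∨ p3   — double negation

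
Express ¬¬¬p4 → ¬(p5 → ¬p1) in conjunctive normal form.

¬¬¬p4 → ¬(p5 → ¬p1)
⇔ ¬¬¬¬p4 ∨ ¬(p5 → ¬p1)   [eliminate →]
⇔ ¬¬¬¬p4 ∨ ¬(¬p5 ∨ ¬p1)   [eliminate →]
⇔ ¬¬p4 ∨ ¬(¬p5 ∨ ¬p1)   [double negation]
⇔ p4 ∨ ¬(¬p5 ∨ ¬p1)   [double negation]
⇔ p4 ∨ (¬¬p5 ∧ ¬¬p1)   [De Morgan]
⇔ p4 ∨ (p5 ∧ ¬¬p1)   [double negation]
⇔ p4 ∨ (p5 ∧ p1)   [double negation]
⇔ (p4 ∨ p5) ∧ (p4 ∨ p1)   [distribute ∨ over ∧]

(p4 ∨ p5) ∧ (p4 ∨ p1)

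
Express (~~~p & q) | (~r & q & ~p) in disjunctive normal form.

~p & q

(~~~p & q) | (~r & q & ~p)
≡ (~p & q) | (~r & q & ~p)   [double negation]
≡ ~p & q   [simplify]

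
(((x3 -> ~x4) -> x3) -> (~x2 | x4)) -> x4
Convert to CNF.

(((x3 -> ~x4) -> x3) -> (~x2 | x4)) -> x4
⇔ ~(((x3 -> ~x4) -> x3) -> (~x2 | x4)) | x4   [eliminate ->]
⇔ ~(~((x3 -> ~x4) -> x3) | ~x2 | x4) | x4   [eliminate ->]
⇔ ~(~(~(x3 -> ~x4) | x3) | ~x2 | x4) | x4   [eliminate ->]
⇔ ~(~(~(~x3 | ~x4) | x3) | ~x2 | x4) | x4   [eliminate ->]
⇔ (~~(~(~x3 | ~x4) | x3) & ~~x2 & ~x4) | x4   [De Morgan]
⇔ ((~(~x3 | ~x4) | x3) & ~~x2 & ~x4) | x4   [double negation]
⇔ (((~~x3 & ~~x4) | x3) & ~~x2 & ~x4) | x4   [De Morgan]
⇔ (((x3 & ~~x4) | x3) & ~~x2 & ~x4) | x4   [double negation]
⇔ (((x3 & x4) | x3) & ~~x2 & ~x4) | x4   [double negation]
⇔ (((x3 & x4) | x3) & x2 & ~x4) | x4   [double negation]
⇔ (x3 | x3 | x4) & (x4 | x3 | x4) & (x2 | x4) & (~x4 | x4)   [distribute | over &]
⇔ (x3 | x4) & (x2 | x4)   [simplify]

(x3 | x4) & (x2 | x4)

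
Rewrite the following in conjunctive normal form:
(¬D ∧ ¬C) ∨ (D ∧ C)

(¬D ∧ ¬C) ∨ (D ∧ C)
= (¬D ∨ D) ∧ (¬D ∨ C) ∧ (¬C ∨ D) ∧ (¬C ∨ C)
= (¬D ∨ C) ∧ (¬C ∨ D)

(¬D ∨ C) ∧ (¬C ∨ D)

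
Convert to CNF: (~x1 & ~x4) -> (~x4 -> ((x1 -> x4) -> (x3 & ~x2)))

(~x1 & ~x4) -> (~x4 -> ((x1 -> x4) -> (x3 & ~x2)))
≡ ~(~x1 & ~x4) | (~x4 -> ((x1 -> x4) -> (x3 & ~x2)))   (eliminate ->)
≡ ~(~x1 & ~x4) | ~~x4 | ((x1 -> x4) -> (x3 & ~x2))   (eliminate ->)
≡ ~(~x1 & ~x4) | ~~x4 | ~(x1 -> x4) | (x3 & ~x2)   (eliminate ->)
≡ ~(~x1 & ~x4) | ~~x4 | ~(~x1 | x4) | (x3 & ~x2)   (eliminate ->)
≡ ~~x1 | ~~x4 | ~~x4 | ~(~x1 | x4) | (x3 & ~x2)   (De Morgan)
≡ x1 | ~~x4 | ~~x4 | ~(~x1 | x4) | (x3 & ~x2)   (double negation)
≡ x1 | x4 | ~~x4 | ~(~x1 | x4) | (x3 & ~x2)   (double negation)
≡ x1 | x4 | x4 | ~(~x1 | x4) | (x3 & ~x2)   (double negation)
≡ x1 | x4 | x4 | (~~x1 & ~x4) | (x3 & ~x2)   (De Morgan)
≡ x1 | x4 | x4 | (x1 & ~x4) | (x3 & ~x2)   (double negation)
≡ (x1 | x4 | x4 | x1 | x3) & (x1 | x4 | x4 | x1 | ~x2) & (x1 | x4 | x4 | ~x4 | x3) & (x1 | x4 | x4 | ~x4 | ~x2)   (distribute | over &)
≡ (x1 | x4 | x3) & (x1 | x4 | ~x2)   (simplify)

(x1 | x4 | x3) & (x1 | x4 | ~x2)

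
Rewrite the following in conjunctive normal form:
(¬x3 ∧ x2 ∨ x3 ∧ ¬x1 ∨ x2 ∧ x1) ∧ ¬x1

(x2 ∨ x3) ∧ ¬x1

(¬x3 ∧ x2 ∨ x3 ∧ ¬x1 ∨ x2 ∧ x1) ∧ ¬x1
= (¬x3 ∨ x3 ∨ x2) ∧ (¬x3 ∨ x3 ∨ x1) ∧ (¬x3 ∨ ¬x1 ∨ x2) ∧ (¬x3 ∨ ¬x1 ∨ x1) ∧ (x2 ∨ x3 ∨ x2) ∧ (x2 ∨ x3 ∨ x1) ∧ (x2 ∨ ¬x1 ∨ x2) ∧ (x2 ∨ ¬x1 ∨ x1) ∧ ¬x1
= (x2 ∨ x3) ∧ ¬x1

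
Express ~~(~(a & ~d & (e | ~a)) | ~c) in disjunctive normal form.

~~(~(a & ~d & (e | ~a)) | ~c)
≡ ~(a & ~d & (e | ~a)) | ~c   [double negation]
≡ ~a | ~~d | ~(e | ~a) | ~c   [De Morgan]
≡ ~a | d | ~(e | ~a) | ~c   [double negation]
≡ ~a | d | (~e & ~~a) | ~c   [De Morgan]
≡ ~a | d | (~e & a) | ~c   [double negation]

~a | d | (~e & a) | ~c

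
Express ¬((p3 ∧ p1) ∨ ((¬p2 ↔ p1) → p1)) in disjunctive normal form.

¬p1 ∧ p2

¬((p3 ∧ p1) ∨ ((¬p2 ↔ p1) → p1))
≡ ¬((p3 ∧ p1) ∨ ¬(¬p2 ↔ p1) ∨ p1)   [eliminate →]
≡ ¬((p3 ∧ p1) ∨ ¬((¬p2 → p1) ∧ (p1 → ¬p2)) ∨ p1)   [eliminate ↔]
≡ ¬((p3 ∧ p1) ∨ ¬((¬¬p2 ∨ p1) ∧ (p1 → ¬p2)) ∨ p1)   [eliminate →]
≡ ¬((p3 ∧ p1) ∨ ¬((¬¬p2 ∨ p1) ∧ (¬p1 ∨ ¬p2)) ∨ p1)   [eliminate →]
≡ ¬(p3 ∧ p1) ∧ ¬¬((¬¬p2 ∨ p1) ∧ (¬p1 ∨ ¬p2)) ∧ ¬p1   [De Morgan]
≡ (¬p3 ∨ ¬p1) ∧ ¬¬((¬¬p2 ∨ p1) ∧ (¬p1 ∨ ¬p2)) ∧ ¬p1   [De Morgan]
≡ (¬p3 ∨ ¬p1) ∧ (¬¬p2 ∨ p1) ∧ (¬p1 ∨ ¬p2) ∧ ¬p1   [double negation]
≡ (¬p3 ∨ ¬p1) ∧ (p2 ∨ p1) ∧ (¬p1 ∨ ¬p2) ∧ ¬p1   [double negation]
≡ (¬p3 ∧ p2 ∧ ¬p1 ∧ ¬p1) ∨ (¬p3 ∧ p2 ∧ ¬p2 ∧ ¬p1) ∨ (¬p3 ∧ p1 ∧ ¬p1 ∧ ¬p1) ∨ (¬p3 ∧ p1 ∧ ¬p2 ∧ ¬p1) ∨ (¬p1 ∧ p2 ∧ ¬p1 ∧ ¬p1) ∨ (¬p1 ∧ p2 ∧ ¬p2 ∧ ¬p1) ∨ (¬p1 ∧ p1 ∧ ¬p1 ∧ ¬p1) ∨ (¬p1 ∧ p1 ∧ ¬p2 ∧ ¬p1)   [distribute ∧ over ∨]
≡ ¬p1 ∧ p2   [simplify]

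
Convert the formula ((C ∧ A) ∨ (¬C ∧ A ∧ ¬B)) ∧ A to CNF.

((C ∧ A) ∨ (¬C ∧ A ∧ ¬B)) ∧ A
⇔ (C ∨ ¬C) ∧ (C ∨ A) ∧ (C ∨ ¬B) ∧ (A ∨ ¬C) ∧ (A ∨ A) ∧ (A ∨ ¬B) ∧ A   — distribute ∨ over ∧
⇔ (C ∨ ¬B) ∧ A   — simplify

(C ∨ ¬B) ∧ A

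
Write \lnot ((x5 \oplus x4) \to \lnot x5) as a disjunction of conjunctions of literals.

\lnot ((x5 \oplus x4) \to \lnot x5)
⇔ \lnot (\lnot (x5 \oplus x4) \lor \lnot x5)   [eliminate \to]
⇔ \lnot (\lnot ((x5 \land \lnot x4) \lor (\lnot x5 \land x4)) \lor \lnot x5)   [expand \oplus]
⇔ \lnot \lnot ((x5 \land \lnot x4) \lor (\lnot x5 \land x4)) \land \lnot \lnot x5   [De Morgan]
⇔ ((x5 \land \lnot x4) \lor (\lnot x5 \land x4)) \land \lnot \lnot x5   [double negation]
⇔ ((x5 \land \lnot x4) \lor (\lnot x5 \land x4)) \land x5   [double negation]
⇔ (x5 \land \lnot x4 \land x5) \lor (\lnot x5 \land x4 \land x5)   [distribute \land over \lor]
⇔ x5 \land \lnot x4   [simplify]

x5 \land \lnot x4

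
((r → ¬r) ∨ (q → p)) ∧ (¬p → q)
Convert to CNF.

(¬r ∨ ¬q ∨ p) ∧ (p ∨ q)

((r → ¬r) ∨ (q → p)) ∧ (¬p → q)
≡ (¬r ∨ ¬r ∨ (q → p)) ∧ (¬p → q)   — eliminate →
≡ (¬r ∨ ¬r ∨ ¬q ∨ p) ∧ (¬p → q)   — eliminate →
≡ (¬r ∨ ¬r ∨ ¬q ∨ p) ∧ (¬¬p ∨ q)   — eliminate →
≡ (¬r ∨ ¬r ∨ ¬q ∨ p) ∧ (p ∨ q)   — double negation
≡ (¬r ∨ ¬q ∨ p) ∧ (p ∨ q)   — simplify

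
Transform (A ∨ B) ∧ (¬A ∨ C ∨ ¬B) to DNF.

(A ∧ C) ∨ (A ∧ ¬B) ∨ (B ∧ ¬A) ∨ (B ∧ C)

(A ∨ B) ∧ (¬A ∨ C ∨ ¬B)
⇔ (A ∧ ¬A) ∨ (A ∧ C) ∨ (A ∧ ¬B) ∨ (B ∧ ¬A) ∨ (B ∧ C) ∨ (B ∧ ¬B)   [distribute ∧ over ∨]
⇔ (A ∧ C) ∨ (A ∧ ¬B) ∨ (B ∧ ¬A) ∨ (B ∧ C)   [simplify]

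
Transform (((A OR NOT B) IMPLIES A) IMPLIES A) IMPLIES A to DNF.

(((A OR NOT B) IMPLIES A) IMPLIES A) IMPLIES A
= NOT (((A OR NOT B) IMPLIES A) IMPLIES A) OR A   [eliminate IMPLIES]
= NOT (NOT ((A OR NOT B) IMPLIES A) OR A) OR A   [eliminate IMPLIES]
= NOT (NOT (NOT (A OR NOT B) OR A) OR A) OR A   [eliminate IMPLIES]
= (NOT NOT (NOT (A OR NOT B) OR A) AND NOT A) OR A   [De Morgan]
= ((NOT (A OR NOT B) OR A) AND NOT A) OR A   [double negation]
= (((NOT A AND NOT NOT B) OR A) AND NOT A) OR A   [De Morgan]
= (((NOT A AND B) OR A) AND NOT A) OR A   [double negation]
= (NOT A AND B AND NOT A) OR (A AND NOT A) OR A   [distribute AND over OR]
= (NOT A AND B) OR A   [simplify]

(NOT A AND B) OR A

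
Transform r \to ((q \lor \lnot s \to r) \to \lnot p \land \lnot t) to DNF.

\lnot r \lor \lnot p \land \lnot t

r \to ((q \lor \lnot s \to r) \to \lnot p \land \lnot t)
≡ \lnot r \lor ((q \lor \lnot s \to r) \to \lnot p \land \lnot t)   [eliminate \to]
≡ \lnot r \lor \lnot (q \lor \lnot s \to r) \lor \lnot p \land \lnot t   [eliminate \to]
≡ \lnot r \lor \lnot (\lnot (q \lor \lnot s) \lor r) \lor \lnot p \land \lnot t   [eliminate \to]
≡ \lnot r \lor \lnot \lnot (q \lor \lnot s) \land \lnot r \lor \lnot p \land \lnot t   [De Morgan]
≡ \lnot r \lor (q \lor \lnot s) \land \lnot r \lor \lnot p \land \lnot t   [double negation]
≡ \lnot r \lor q \land \lnot r \lor \lnot s \land \lnot r \lor \lnot p \land \lnot t   [distribute \land over \lor]
≡ \lnot r \lor \lnot p \land \lnot t   [simplify]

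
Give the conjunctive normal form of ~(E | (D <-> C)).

~E & (D | C) & (~C | ~D)

~(E | (D <-> C))
= ~(E | ((D -> C) & (C -> D)))   [eliminate <->]
= ~(E | ((~D | C) & (C -> D)))   [eliminate ->]
= ~(E | ((~D | C) & (~C | D)))   [eliminate ->]
= ~E & ~((~D | C) & (~C | D))   [De Morgan]
= ~E & (~(~D | C) | ~(~C | D))   [De Morgan]
= ~E & ((~~D & ~C) | ~(~C | D))   [De Morgan]
= ~E & ((D & ~C) | ~(~C | D))   [double negation]
= ~E & ((D & ~C) | (~~C & ~D))   [De Morgan]
= ~E & ((D & ~C) | (C & ~D))   [double negation]
= ~E & (D | C) & (D | ~D) & (~C | C) & (~C | ~D)   [distribute | over &]
= ~E & (D | C) & (~C | ~D)   [simplify]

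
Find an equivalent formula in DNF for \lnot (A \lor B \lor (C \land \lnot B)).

\lnot (A \lor B \lor (C \land \lnot B))
≡ \lnot A \land \lnot B \land \lnot (C \land \lnot B)   [De Morgan]
≡ \lnot A \land \lnot B \land (\lnot C \lor \lnot \lnot B)   [De Morgan]
≡ \lnot A \land \lnot B \land (\lnot C \lor B)   [double negation]
≡ (\lnot A \land \lnot B \land \lnot C) \lor (\lnot A \land \lnot B \land B)   [distribute \land over \lor]
≡ \lnot A \land \lnot B \land \lnot C   [simplify]

\lnot A \land \lnot B \land \lnot C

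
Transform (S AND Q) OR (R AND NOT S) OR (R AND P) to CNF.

(S OR R) AND (Q OR R) AND (Q OR NOT S OR P)

(S AND Q) OR (R AND NOT S) OR (R AND P)
⇔ (S OR R OR R) AND (S OR R OR P) AND (S OR NOT S OR R) AND (S OR NOT S OR P) AND (Q OR R OR R) AND (Q OR R OR P) AND (Q OR NOT S OR R) AND (Q OR NOT S OR P)   [distribute OR over AND]
⇔ (S OR R) AND (Q OR R) AND (Q OR NOT S OR P)   [simplify]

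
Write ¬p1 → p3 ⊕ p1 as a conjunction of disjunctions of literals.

p1 ∨ p3

¬p1 → p3 ⊕ p1
≡ ¬¬p1 ∨ (p3 ⊕ p1)
≡ ¬¬p1 ∨ (p3 ∨ p1) ∧ ¬(p3 ∧ p1)
≡ p1 ∨ (p3 ∨ p1) ∧ ¬(p3 ∧ p1)
≡ p1 ∨ (p3 ∨ p1) ∧ (¬p3 ∨ ¬p1)
≡ (p1 ∨ p3 ∨ p1) ∧ (p1 ∨ ¬p3 ∨ ¬p1)
≡ p1 ∨ p3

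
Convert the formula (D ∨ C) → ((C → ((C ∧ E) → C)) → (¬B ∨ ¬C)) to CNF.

¬C ∨ ¬B

(D ∨ C) → ((C → ((C ∧ E) → C)) → (¬B ∨ ¬C))
≡ ¬(D ∨ C) ∨ ((C → ((C ∧ E) → C)) → (¬B ∨ ¬C))   [eliminate →]
≡ ¬(D ∨ C) ∨ ¬(C → ((C ∧ E) → C)) ∨ ¬B ∨ ¬C   [eliminate →]
≡ ¬(D ∨ C) ∨ ¬(¬C ∨ ((C ∧ E) → C)) ∨ ¬B ∨ ¬C   [eliminate →]
≡ ¬(D ∨ C) ∨ ¬(¬C ∨ ¬(C ∧ E) ∨ C) ∨ ¬B ∨ ¬C   [eliminate →]
≡ (¬D ∧ ¬C) ∨ ¬(¬C ∨ ¬(C ∧ E) ∨ C) ∨ ¬B ∨ ¬C   [De Morgan]
≡ (¬D ∧ ¬C) ∨ (¬¬C ∧ ¬¬(C ∧ E) ∧ ¬C) ∨ ¬B ∨ ¬C   [De Morgan]
≡ (¬D ∧ ¬C) ∨ (C ∧ ¬¬(C ∧ E) ∧ ¬C) ∨ ¬B ∨ ¬C   [double negation]
≡ (¬D ∧ ¬C) ∨ (C ∧ C ∧ E ∧ ¬C) ∨ ¬B ∨ ¬C   [double negation]
≡ (¬D ∨ C ∨ ¬B ∨ ¬C) ∧ (¬D ∨ C ∨ ¬B ∨ ¬C) ∧ (¬D ∨ E ∨ ¬B ∨ ¬C) ∧ (¬D ∨ ¬C ∨ ¬B ∨ ¬C) ∧ (¬C ∨ C ∨ ¬B ∨ ¬C) ∧ (¬C ∨ C ∨ ¬B ∨ ¬C) ∧ (¬C ∨ E ∨ ¬B ∨ ¬C) ∧ (¬C ∨ ¬C ∨ ¬B ∨ ¬C)   [distribute ∨ over ∧]
≡ ¬C ∨ ¬B   [simplify]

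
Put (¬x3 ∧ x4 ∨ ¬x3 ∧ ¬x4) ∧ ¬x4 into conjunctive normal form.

¬x3 ∧ ¬x4

(¬x3 ∧ x4 ∨ ¬x3 ∧ ¬x4) ∧ ¬x4
⇔ (¬x3 ∨ ¬x3) ∧ (¬x3 ∨ ¬x4) ∧ (x4 ∨ ¬x3) ∧ (x4 ∨ ¬x4) ∧ ¬x4
⇔ ¬x3 ∧ ¬x4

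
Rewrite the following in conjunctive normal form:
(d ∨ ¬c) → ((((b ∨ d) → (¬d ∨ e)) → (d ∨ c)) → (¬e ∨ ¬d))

¬d ∨ ¬e

(d ∨ ¬c) → ((((b ∨ d) → (¬d ∨ e)) → (d ∨ c)) → (¬e ∨ ¬d))
≡ ¬(d ∨ ¬c) ∨ ((((b ∨ d) → (¬d ∨ e)) → (d ∨ c)) → (¬e ∨ ¬d))   — eliminate →
≡ ¬(d ∨ ¬c) ∨ ¬(((b ∨ d) → (¬d ∨ e)) → (d ∨ c)) ∨ ¬e ∨ ¬d   — eliminate →
≡ ¬(d ∨ ¬c) ∨ ¬(¬((b ∨ d) → (¬d ∨ e)) ∨ d ∨ c) ∨ ¬e ∨ ¬d   — eliminate →
≡ ¬(d ∨ ¬c) ∨ ¬(¬(¬(b ∨ d) ∨ ¬d ∨ e) ∨ d ∨ c) ∨ ¬e ∨ ¬d   — eliminate →
≡ (¬d ∧ ¬¬c) ∨ ¬(¬(¬(b ∨ d) ∨ ¬d ∨ e) ∨ d ∨ c) ∨ ¬e ∨ ¬d   — De Morgan
≡ (¬d ∧ c) ∨ ¬(¬(¬(b ∨ d) ∨ ¬d ∨ e) ∨ d ∨ c) ∨ ¬e ∨ ¬d   — double negation
≡ (¬d ∧ c) ∨ (¬¬(¬(b ∨ d) ∨ ¬d ∨ e) ∧ ¬d ∧ ¬c) ∨ ¬e ∨ ¬d   — De Morgan
≡ (¬d ∧ c) ∨ ((¬(b ∨ d) ∨ ¬d ∨ e) ∧ ¬d ∧ ¬c) ∨ ¬e ∨ ¬d   — double negation
≡ (¬d ∧ c) ∨ (((¬b ∧ ¬d) ∨ ¬d ∨ e) ∧ ¬d ∧ ¬c) ∨ ¬e ∨ ¬d   — De Morgan
≡ (¬d ∨ ¬b ∨ ¬d ∨ e ∨ ¬e ∨ ¬d) ∧ (¬d ∨ ¬d ∨ ¬d ∨ e ∨ ¬e ∨ ¬d) ∧ (¬d ∨ ¬d ∨ ¬e ∨ ¬d) ∧ (¬d ∨ ¬c ∨ ¬e ∨ ¬d) ∧ (c ∨ ¬b ∨ ¬d ∨ e ∨ ¬e ∨ ¬d) ∧ (c ∨ ¬d ∨ ¬d ∨ e ∨ ¬e ∨ ¬d) ∧ (c ∨ ¬d ∨ ¬e ∨ ¬d) ∧ (c ∨ ¬c ∨ ¬e ∨ ¬d)   — distribute ∨ over ∧
≡ ¬d ∨ ¬e   — simplify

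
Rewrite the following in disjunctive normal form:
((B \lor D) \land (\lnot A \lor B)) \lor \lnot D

((B \lor D) \land (\lnot A \lor B)) \lor \lnot D
≡ (B \land \lnot A) \lor (B \land B) \lor (D \land \lnot A) \lor (D \land B) \lor \lnot D
≡ B \lor (D \land \lnot A) \lor \lnot D

B \lor (D \land \lnot A) \lor \lnot D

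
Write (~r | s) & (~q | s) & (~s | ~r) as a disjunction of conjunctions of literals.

(~r & ~q) | (~r & s)

(~r | s) & (~q | s) & (~s | ~r)
≡ (~r & ~q & ~s) | (~r & ~q & ~r) | (~r & s & ~s) | (~r & s & ~r) | (s & ~q & ~s) | (s & ~q & ~r) | (s & s & ~s) | (s & s & ~r)   [distribute & over |]
≡ (~r & ~q) | (~r & s)   [simplify]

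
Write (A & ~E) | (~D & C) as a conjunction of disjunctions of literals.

(A | ~D) & (A | C) & (~E | ~D) & (~E | C)

(A & ~E) | (~D & C)
≡ (A | ~D) & (A | C) & (~E | ~D) & (~E | C)   — distribute | over &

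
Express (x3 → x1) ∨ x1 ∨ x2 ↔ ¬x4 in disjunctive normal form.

x3 ∧ ¬x1 ∧ ¬x2 ∧ x4 ∨ ¬x4 ∧ ¬x3 ∨ ¬x4 ∧ x1 ∨ ¬x4 ∧ x2

(x3 → x1) ∨ x1 ∨ x2 ↔ ¬x4
= ((x3 → x1) ∨ x1 ∨ x2 → ¬x4) ∧ (¬x4 → (x3 → x1) ∨ x1 ∨ x2)   — eliminate ↔
= (¬((x3 → x1) ∨ x1 ∨ x2) ∨ ¬x4) ∧ (¬x4 → (x3 → x1) ∨ x1 ∨ x2)   — eliminate →
= (¬(¬x3 ∨ x1 ∨ x1 ∨ x2) ∨ ¬x4) ∧ (¬x4 → (x3 → x1) ∨ x1 ∨ x2)   — eliminate →
= (¬(¬x3 ∨ x1 ∨ x1 ∨ x2) ∨ ¬x4) ∧ (¬¬x4 ∨ (x3 → x1) ∨ x1 ∨ x2)   — eliminate →
= (¬(¬x3 ∨ x1 ∨ x1 ∨ x2) ∨ ¬x4) ∧ (¬¬x4 ∨ ¬x3 ∨ x1 ∨ x1 ∨ x2)   — eliminate →
= (¬¬x3 ∧ ¬x1 ∧ ¬x1 ∧ ¬x2 ∨ ¬x4) ∧ (¬¬x4 ∨ ¬x3 ∨ x1 ∨ x1 ∨ x2)   — De Morgan
= (x3 ∧ ¬x1 ∧ ¬x1 ∧ ¬x2 ∨ ¬x4) ∧ (¬¬x4 ∨ ¬x3 ∨ x1 ∨ x1 ∨ x2)   — double negation
= (x3 ∧ ¬x1 ∧ ¬x1 ∧ ¬x2 ∨ ¬x4) ∧ (x4 ∨ ¬x3 ∨ x1 ∨ x1 ∨ x2)   — double negation
= x3 ∧ ¬x1 ∧ ¬x1 ∧ ¬x2 ∧ x4 ∨ x3 ∧ ¬x1 ∧ ¬x1 ∧ ¬x2 ∧ ¬x3 ∨ x3 ∧ ¬x1 ∧ ¬x1 ∧ ¬x2 ∧ x1 ∨ x3 ∧ ¬x1 ∧ ¬x1 ∧ ¬x2 ∧ x1 ∨ x3 ∧ ¬x1 ∧ ¬x1 ∧ ¬x2 ∧ x2 ∨ ¬x4 ∧ x4 ∨ ¬x4 ∧ ¬x3 ∨ ¬x4 ∧ x1 ∨ ¬x4 ∧ x1 ∨ ¬x4 ∧ x2   — distribute ∧ over ∨
= x3 ∧ ¬x1 ∧ ¬x2 ∧ x4 ∨ ¬x4 ∧ ¬x3 ∨ ¬x4 ∧ x1 ∨ ¬x4 ∧ x2   — simplify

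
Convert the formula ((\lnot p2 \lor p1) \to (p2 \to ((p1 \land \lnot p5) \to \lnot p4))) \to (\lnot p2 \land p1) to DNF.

((\lnot p2 \lor p1) \to (p2 \to ((p1 \land \lnot p5) \to \lnot p4))) \to (\lnot p2 \land p1)
⇔ \lnot ((\lnot p2 \lor p1) \to (p2 \to ((p1 \land \lnot p5) \to \lnot p4))) \lor (\lnot p2 \land p1)   [eliminate \to]
⇔ \lnot (\lnot (\lnot p2 \lor p1) \lor (p2 \to ((p1 \land \lnot p5) \to \lnot p4))) \lor (\lnot p2 \land p1)   [eliminate \to]
⇔ \lnot (\lnot (\lnot p2 \lor p1) \lor \lnot p2 \lor ((p1 \land \lnot p5) \to \lnot p4)) \lor (\lnot p2 \land p1)   [eliminate \to]
⇔ \lnot (\lnot (\lnot p2 \lor p1) \lor \lnot p2 \lor \lnot (p1 \land \lnot p5) \lor \lnot p4) \lor (\lnot p2 \land p1)   [eliminate \to]
⇔ (\lnot \lnot (\lnot p2 \lor p1) \land \lnot \lnot p2 \land \lnot \lnot (p1 \land \lnot p5) \land \lnot \lnot p4) \lor (\lnot p2 \land p1)   [De Morgan]
⇔ ((\lnot p2 \lor p1) \land \lnot \lnot p2 \land \lnot \lnot (p1 \land \lnot p5) \land \lnot \lnot p4) \lor (\lnot p2 \land p1)   [double negation]
⇔ ((\lnot p2 \lor p1) \land p2 \land \lnot \lnot (p1 \land \lnot p5) \land \lnot \lnot p4) \lor (\lnot p2 \land p1)   [double negation]
⇔ ((\lnot p2 \lor p1) \land p2 \land p1 \land \lnot p5 \land \lnot \lnot p4) \lor (\lnot p2 \land p1)   [double negation]
⇔ ((\lnot p2 \lor p1) \land p2 \land p1 \land \lnot p5 \land p4) \lor (\lnot p2 \land p1)   [double negation]
⇔ (\lnot p2 \land p2 \land p1 \land \lnot p5 \land p4) \lor (p1 \land p2 \land p1 \land \lnot p5 \land p4) \lor (\lnot p2 \land p1)   [distribute \land over \lor]
⇔ (p1 \land p2 \land \lnot p5 \land p4) \lor (\lnot p2 \land p1)   [simplify]

(p1 \land p2 \land \lnot p5 \land p4) \lor (\lnot p2 \land p1)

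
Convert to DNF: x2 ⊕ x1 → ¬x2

x2 ⊕ x1 → ¬x2
= ¬(x2 ⊕ x1) ∨ ¬x2   [eliminate →]
= ¬(x2 ∧ ¬x1 ∨ ¬x2 ∧ x1) ∨ ¬x2   [expand ⊕]
= ¬(x2 ∧ ¬x1) ∧ ¬(¬x2 ∧ x1) ∨ ¬x2   [De Morgan]
= (¬x2 ∨ ¬¬x1) ∧ ¬(¬x2 ∧ x1) ∨ ¬x2   [De Morgan]
= (¬x2 ∨ x1) ∧ ¬(¬x2 ∧ x1) ∨ ¬x2   [double negation]
= (¬x2 ∨ x1) ∧ (¬¬x2 ∨ ¬x1) ∨ ¬x2   [De Morgan]
= (¬x2 ∨ x1) ∧ (x2 ∨ ¬x1) ∨ ¬x2   [double negation]
= ¬x2 ∧ x2 ∨ ¬x2 ∧ ¬x1 ∨ x1 ∧ x2 ∨ x1 ∧ ¬x1 ∨ ¬x2   [distribute ∧ over ∨]
= x1 ∧ x2 ∨ ¬x2   [simplify]

x1 ∧ x2 ∨ ¬x2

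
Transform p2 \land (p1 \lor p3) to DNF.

(p2 \land p1) \lor (p2 \land p3)

p2 \land (p1 \lor p3)
≡ (p2 \land p1) \lor (p2 \land p3)   (distribute \land over \lor)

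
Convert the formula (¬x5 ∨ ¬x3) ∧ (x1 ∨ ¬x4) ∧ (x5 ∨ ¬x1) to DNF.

(¬x5 ∧ ¬x4 ∧ ¬x1) ∨ (¬x3 ∧ x1 ∧ x5) ∨ (¬x3 ∧ ¬x4 ∧ x5) ∨ (¬x3 ∧ ¬x4 ∧ ¬x1)

(¬x5 ∨ ¬x3) ∧ (x1 ∨ ¬x4) ∧ (x5 ∨ ¬x1)
≡ (¬x5 ∧ x1 ∧ x5) ∨ (¬x5 ∧ x1 ∧ ¬x1) ∨ (¬x5 ∧ ¬x4 ∧ x5) ∨ (¬x5 ∧ ¬x4 ∧ ¬x1) ∨ (¬x3 ∧ x1 ∧ x5) ∨ (¬x3 ∧ x1 ∧ ¬x1) ∨ (¬x3 ∧ ¬x4 ∧ x5) ∨ (¬x3 ∧ ¬x4 ∧ ¬x1)
≡ (¬x5 ∧ ¬x4 ∧ ¬x1) ∨ (¬x3 ∧ x1 ∧ x5) ∨ (¬x3 ∧ ¬x4 ∧ x5) ∨ (¬x3 ∧ ¬x4 ∧ ¬x1)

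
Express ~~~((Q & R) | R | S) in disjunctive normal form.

~R & ~S

~~~((Q & R) | R | S)
⇔ ~((Q & R) | R | S)   — double negation
⇔ ~(Q & R) & ~R & ~S   — De Morgan
⇔ (~Q | ~R) & ~R & ~S   — De Morgan
⇔ (~Q & ~R & ~S) | (~R & ~R & ~S)   — distribute & over |
⇔ ~R & ~S   — simplify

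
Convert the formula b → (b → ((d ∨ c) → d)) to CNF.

¬b ∨ ¬c ∨ d

b → (b → ((d ∨ c) → d))
= ¬b ∨ (b → ((d ∨ c) → d))   [eliminate →]
= ¬b ∨ ¬b ∨ ((d ∨ c) → d)   [eliminate →]
= ¬b ∨ ¬b ∨ ¬(d ∨ c) ∨ d   [eliminate →]
= ¬b ∨ ¬b ∨ (¬d ∧ ¬c) ∨ d   [De Morgan]
= (¬b ∨ ¬b ∨ ¬d ∨ d) ∧ (¬b ∨ ¬b ∨ ¬c ∨ d)   [distribute ∨ over ∧]
= ¬b ∨ ¬c ∨ d   [simplify]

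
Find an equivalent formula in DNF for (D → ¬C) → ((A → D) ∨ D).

(D → ¬C) → ((A → D) ∨ D)
⇔ ¬(D → ¬C) ∨ (A → D) ∨ D   [eliminate →]
⇔ ¬(¬D ∨ ¬C) ∨ (A → D) ∨ D   [eliminate →]
⇔ ¬(¬D ∨ ¬C) ∨ ¬A ∨ D ∨ D   [eliminate →]
⇔ (¬¬D ∧ ¬¬C) ∨ ¬A ∨ D ∨ D   [De Morgan]
⇔ (D ∧ ¬¬C) ∨ ¬A ∨ D ∨ D   [double negation]
⇔ (D ∧ C) ∨ ¬A ∨ D ∨ D   [double negation]
⇔ ¬A ∨ D   [simplify]

¬A ∨ D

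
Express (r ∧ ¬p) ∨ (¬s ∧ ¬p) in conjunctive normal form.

(r ∧ ¬p) ∨ (¬s ∧ ¬p)
≡ (r ∨ ¬s) ∧ (r ∨ ¬p) ∧ (¬p ∨ ¬s) ∧ (¬p ∨ ¬p)   (distribute ∨ over ∧)
≡ (r ∨ ¬s) ∧ ¬p   (simplify)

(r ∨ ¬s) ∧ ¬p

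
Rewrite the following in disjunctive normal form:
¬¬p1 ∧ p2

p1 ∧ p2

¬¬p1 ∧ p2
≡ p1 ∧ p2   [double negation]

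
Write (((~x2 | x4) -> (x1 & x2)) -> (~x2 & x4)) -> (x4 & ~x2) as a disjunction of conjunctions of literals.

(x2 & ~x4) | (x1 & x2) | (x4 & ~x2)

(((~x2 | x4) -> (x1 & x2)) -> (~x2 & x4)) -> (x4 & ~x2)
⇔ ~(((~x2 | x4) -> (x1 & x2)) -> (~x2 & x4)) | (x4 & ~x2)   [eliminate ->]
⇔ ~(~((~x2 | x4) -> (x1 & x2)) | (~x2 & x4)) | (x4 & ~x2)   [eliminate ->]
⇔ ~(~(~(~x2 | x4) | (x1 & x2)) | (~x2 & x4)) | (x4 & ~x2)   [eliminate ->]
⇔ (~~(~(~x2 | x4) | (x1 & x2)) & ~(~x2 & x4)) | (x4 & ~x2)   [De Morgan]
⇔ ((~(~x2 | x4) | (x1 & x2)) & ~(~x2 & x4)) | (x4 & ~x2)   [double negation]
⇔ (((~~x2 & ~x4) | (x1 & x2)) & ~(~x2 & x4)) | (x4 & ~x2)   [De Morgan]
⇔ (((x2 & ~x4) | (x1 & x2)) & ~(~x2 & x4)) | (x4 & ~x2)   [double negation]
⇔ (((x2 & ~x4) | (x1 & x2)) & (~~x2 | ~x4)) | (x4 & ~x2)   [De Morgan]
⇔ (((x2 & ~x4) | (x1 & x2)) & (x2 | ~x4)) | (x4 & ~x2)   [double negation]
⇔ (x2 & ~x4 & x2) | (x2 & ~x4 & ~x4) | (x1 & x2 & x2) | (x1 & x2 & ~x4) | (x4 & ~x2)   [distribute & over |]
⇔ (x2 & ~x4) | (x1 & x2) | (x4 & ~x2)   [simplify]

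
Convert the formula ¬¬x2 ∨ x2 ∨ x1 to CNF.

x2 ∨ x1

¬¬x2 ∨ x2 ∨ x1
⇔ x2 ∨ x2 ∨ x1   [double negation]
⇔ x2 ∨ x1   [simplify]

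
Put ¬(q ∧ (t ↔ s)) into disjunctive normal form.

¬(q ∧ (t ↔ s))
≡ ¬(q ∧ (t → s) ∧ (s → t))   — eliminate ↔
≡ ¬(q ∧ (¬t ∨ s) ∧ (s → t))   — eliminate →
≡ ¬(q ∧ (¬t ∨ s) ∧ (¬s ∨ t))   — eliminate →
≡ ¬q ∨ ¬(¬t ∨ s) ∨ ¬(¬s ∨ t)   — De Morgan
≡ ¬q ∨ (¬¬t ∧ ¬s) ∨ ¬(¬s ∨ t)   — De Morgan
≡ ¬q ∨ (t ∧ ¬s) ∨ ¬(¬s ∨ t)   — double negation
≡ ¬q ∨ (t ∧ ¬s) ∨ (¬¬s ∧ ¬t)   — De Morgan
≡ ¬q ∨ (t ∧ ¬s) ∨ (s ∧ ¬t)   — double negation

¬q ∨ (t ∧ ¬s) ∨ (s ∧ ¬t)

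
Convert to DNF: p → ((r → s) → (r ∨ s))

p → ((r → s) → (r ∨ s))
= ¬p ∨ ((r → s) → (r ∨ s))   (eliminate →)
= ¬p ∨ ¬(r → s) ∨ r ∨ s   (eliminate →)
= ¬p ∨ ¬(¬r ∨ s) ∨ r ∨ s   (eliminate →)
= ¬p ∨ (¬¬r ∧ ¬s) ∨ r ∨ s   (De Morgan)
= ¬p ∨ (r ∧ ¬s) ∨ r ∨ s   (double negation)
= ¬p ∨ r ∨ s   (simplify)

¬p ∨ r ∨ s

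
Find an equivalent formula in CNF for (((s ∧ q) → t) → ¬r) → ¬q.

(¬s ∨ ¬q ∨ t) ∧ (r ∨ ¬q)

(((s ∧ q) → t) → ¬r) → ¬q
⇔ ¬(((s ∧ q) → t) → ¬r) ∨ ¬q   [eliminate →]
⇔ ¬(¬((s ∧ q) → t) ∨ ¬r) ∨ ¬q   [eliminate →]
⇔ ¬(¬(¬(s ∧ q) ∨ t) ∨ ¬r) ∨ ¬q   [eliminate →]
⇔ (¬¬(¬(s ∧ q) ∨ t) ∧ ¬¬r) ∨ ¬q   [De Morgan]
⇔ ((¬(s ∧ q) ∨ t) ∧ ¬¬r) ∨ ¬q   [double negation]
⇔ ((¬s ∨ ¬q ∨ t) ∧ ¬¬r) ∨ ¬q   [De Morgan]
⇔ ((¬s ∨ ¬q ∨ t) ∧ r) ∨ ¬q   [double negation]
⇔ (¬s ∨ ¬q ∨ t ∨ ¬q) ∧ (r ∨ ¬q)   [distribute ∨ over ∧]
⇔ (¬s ∨ ¬q ∨ t) ∧ (r ∨ ¬q)   [simplify]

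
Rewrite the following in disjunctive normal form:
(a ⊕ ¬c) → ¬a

(¬c ∧ a) ∨ ¬a

(a ⊕ ¬c) → ¬a
⇔ ¬(a ⊕ ¬c) ∨ ¬a   [eliminate →]
⇔ ¬((a ∧ ¬¬c) ∨ (¬a ∧ ¬c)) ∨ ¬a   [expand ⊕]
⇔ (¬(a ∧ ¬¬c) ∧ ¬(¬a ∧ ¬c)) ∨ ¬a   [De Morgan]
⇔ ((¬a ∨ ¬¬¬c) ∧ ¬(¬a ∧ ¬c)) ∨ ¬a   [De Morgan]
⇔ ((¬a ∨ ¬c) ∧ ¬(¬a ∧ ¬c)) ∨ ¬a   [double negation]
⇔ ((¬a ∨ ¬c) ∧ (¬¬a ∨ ¬¬c)) ∨ ¬a   [De Morgan]
⇔ ((¬a ∨ ¬c) ∧ (a ∨ ¬¬c)) ∨ ¬a   [double negation]
⇔ ((¬a ∨ ¬c) ∧ (a ∨ c)) ∨ ¬a   [double negation]
⇔ (¬a ∧ a) ∨ (¬a ∧ c) ∨ (¬c ∧ a) ∨ (¬c ∧ c) ∨ ¬a   [distribute ∧ over ∨]
⇔ (¬c ∧ a) ∨ ¬a   [simplify]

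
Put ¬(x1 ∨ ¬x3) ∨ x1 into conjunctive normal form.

x3 ∨ x1

¬(x1 ∨ ¬x3) ∨ x1
≡ (¬x1 ∧ ¬¬x3) ∨ x1
≡ (¬x1 ∧ x3) ∨ x1
≡ (¬x1 ∨ x1) ∧ (x3 ∨ x1)
≡ x3 ∨ x1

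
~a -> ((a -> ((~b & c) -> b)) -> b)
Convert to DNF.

a | b

~a -> ((a -> ((~b & c) -> b)) -> b)
≡ ~~a | ((a -> ((~b & c) -> b)) -> b)   — eliminate ->
≡ ~~a | ~(a -> ((~b & c) -> b)) | b   — eliminate ->
≡ ~~a | ~(~a | ((~b & c) -> b)) | b   — eliminate ->
≡ ~~a | ~(~a | ~(~b & c) | b) | b   — eliminate ->
≡ a | ~(~a | ~(~b & c) | b) | b   — double negation
≡ a | (~~a & ~~(~b & c) & ~b) | b   — De Morgan
≡ a | (a & ~~(~b & c) & ~b) | b   — double negation
≡ a | (a & ~b & c & ~b) | b   — double negation
≡ a | b   — simplify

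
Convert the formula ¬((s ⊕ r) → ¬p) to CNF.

(s ∨ r) ∧ (¬s ∨ ¬r) ∧ p

¬((s ⊕ r) → ¬p)
⇔ ¬(¬(s ⊕ r) ∨ ¬p)   [eliminate →]
⇔ ¬(¬((s ∨ r) ∧ ¬(s ∧ r)) ∨ ¬p)   [expand ⊕]
⇔ ¬¬((s ∨ r) ∧ ¬(s ∧ r)) ∧ ¬¬p   [De Morgan]
⇔ (s ∨ r) ∧ ¬(s ∧ r) ∧ ¬¬p   [double negation]
⇔ (s ∨ r) ∧ (¬s ∨ ¬r) ∧ ¬¬p   [De Morgan]
⇔ (s ∨ r) ∧ (¬s ∨ ¬r) ∧ p   [double negation]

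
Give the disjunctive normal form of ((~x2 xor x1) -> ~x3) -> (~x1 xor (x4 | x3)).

(~x2 & ~x1 & x3) | (~x1 & ~x4 & ~x3) | (x1 & x4) | (x1 & x3)

((~x2 xor x1) -> ~x3) -> (~x1 xor (x4 | x3))
= ~((~x2 xor x1) -> ~x3) | (~x1 xor (x4 | x3))   — eliminate ->
= ~(~(~x2 xor x1) | ~x3) | (~x1 xor (x4 | x3))   — eliminate ->
= ~(~((~x2 & ~x1) | (~~x2 & x1)) | ~x3) | (~x1 xor (x4 | x3))   — expand xor
= ~(~((~x2 & ~x1) | (~~x2 & x1)) | ~x3) | (~x1 & ~(x4 | x3)) | (~~x1 & (x4 | x3))   — expand xor
= (~~((~x2 & ~x1) | (~~x2 & x1)) & ~~x3) | (~x1 & ~(x4 | x3)) | (~~x1 & (x4 | x3))   — De Morgan
= (((~x2 & ~x1) | (~~x2 & x1)) & ~~x3) | (~x1 & ~(x4 | x3)) | (~~x1 & (x4 | x3))   — double negation
= (((~x2 & ~x1) | (x2 & x1)) & ~~x3) | (~x1 & ~(x4 | x3)) | (~~x1 & (x4 | x3))   — double negation
= (((~x2 & ~x1) | (x2 & x1)) & x3) | (~x1 & ~(x4 | x3)) | (~~x1 & (x4 | x3))   — double negation
= (((~x2 & ~x1) | (x2 & x1)) & x3) | (~x1 & ~x4 & ~x3) | (~~x1 & (x4 | x3))   — De Morgan
= (((~x2 & ~x1) | (x2 & x1)) & x3) | (~x1 & ~x4 & ~x3) | (x1 & (x4 | x3))   — double negation
= (~x2 & ~x1 & x3) | (x2 & x1 & x3) | (~x1 & ~x4 & ~x3) | (x1 & x4) | (x1 & x3)   — distribute & over |
= (~x2 & ~x1 & x3) | (~x1 & ~x4 & ~x3) | (x1 & x4) | (x1 & x3)   — simplify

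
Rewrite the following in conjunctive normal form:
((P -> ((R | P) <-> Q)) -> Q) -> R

((P -> ((R | P) <-> Q)) -> Q) -> R
= ~((P -> ((R | P) <-> Q)) -> Q) | R   (eliminate ->)
= ~(~(P -> ((R | P) <-> Q)) | Q) | R   (eliminate ->)
= ~(~(~P | ((R | P) <-> Q)) | Q) | R   (eliminate ->)
= ~(~(~P | (((R | P) -> Q) & (Q -> (R | P)))) | Q) | R   (eliminate <->)
= ~(~(~P | ((~(R | P) | Q) & (Q -> (R | P)))) | Q) | R   (eliminate ->)
= ~(~(~P | ((~(R | P) | Q) & (~Q | R | P))) | Q) | R   (eliminate ->)
= (~~(~P | ((~(R | P) | Q) & (~Q | R | P))) & ~Q) | R   (De Morgan)
= ((~P | ((~(R | P) | Q) & (~Q | R | P))) & ~Q) | R   (double negation)
= ((~P | (((~R & ~P) | Q) & (~Q | R | P))) & ~Q) | R   (De Morgan)
= (~P | ~R | Q | R) & (~P | ~P | Q | R) & (~P | ~Q | R | P | R) & (~Q | R)   (distribute | over &)
= (~P | Q | R) & (~Q | R)   (simplify)

(~P | Q | R) & (~Q | R)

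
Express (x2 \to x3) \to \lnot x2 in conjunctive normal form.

\lnot x3 \lor \lnot x2

(x2 \to x3) \to \lnot x2
≡ \lnot (x2 \to x3) \lor \lnot x2   [eliminate \to]
≡ \lnot (\lnot x2 \lor x3) \lor \lnot x2   [eliminate \to]
≡ (\lnot \lnot x2 \land \lnot x3) \lor \lnot x2   [De Morgan]
≡ (x2 \land \lnot x3) \lor \lnot x2   [double negation]
≡ (x2 \lor \lnot x2) \land (\lnot x3 \lor \lnot x2)   [distribute \lor over \land]
≡ \lnot x3 \lor \lnot x2   [simplify]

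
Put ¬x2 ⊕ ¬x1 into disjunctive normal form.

(¬x2 ∧ x1) ∨ (x2 ∧ ¬x1)

¬x2 ⊕ ¬x1
= (¬x2 ∧ ¬¬x1) ∨ (¬¬x2 ∧ ¬x1)   [expand ⊕]
= (¬x2 ∧ x1) ∨ (¬¬x2 ∧ ¬x1)   [double negation]
= (¬x2 ∧ x1) ∨ (x2 ∧ ¬x1)   [double negation]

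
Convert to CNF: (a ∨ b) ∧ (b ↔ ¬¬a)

(a ∨ b) ∧ (b ↔ ¬¬a)
= (a ∨ b) ∧ (b → ¬¬a) ∧ (¬¬a → b)
= (a ∨ b) ∧ (¬b ∨ ¬¬a) ∧ (¬¬a → b)
= (a ∨ b) ∧ (¬b ∨ ¬¬a) ∧ (¬¬¬a ∨ b)
= (a ∨ b) ∧ (¬b ∨ a) ∧ (¬¬¬a ∨ b)
= (a ∨ b) ∧ (¬b ∨ a) ∧ (¬a ∨ b)

(a ∨ b) ∧ (¬b ∨ a) ∧ (¬a ∨ b)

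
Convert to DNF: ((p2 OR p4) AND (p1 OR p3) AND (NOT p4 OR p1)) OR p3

((p2 OR p4) AND (p1 OR p3) AND (NOT p4 OR p1)) OR p3
= (p2 AND p1 AND NOT p4) OR (p2 AND p1 AND p1) OR (p2 AND p3 AND NOT p4) OR (p2 AND p3 AND p1) OR (p4 AND p1 AND NOT p4) OR (p4 AND p1 AND p1) OR (p4 AND p3 AND NOT p4) OR (p4 AND p3 AND p1) OR p3   [distribute AND over OR]
= (p2 AND p1) OR (p4 AND p1) OR p3   [simplify]

(p2 AND p1) OR (p4 AND p1) OR p3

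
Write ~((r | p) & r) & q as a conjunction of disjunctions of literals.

~((r | p) & r) & q
≡ (~(r | p) | ~r) & q   [De Morgan]
≡ ((~r & ~p) | ~r) & q   [De Morgan]
≡ (~r | ~r) & (~p | ~r) & q   [distribute | over &]
≡ ~r & q   [simplify]

~r & q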